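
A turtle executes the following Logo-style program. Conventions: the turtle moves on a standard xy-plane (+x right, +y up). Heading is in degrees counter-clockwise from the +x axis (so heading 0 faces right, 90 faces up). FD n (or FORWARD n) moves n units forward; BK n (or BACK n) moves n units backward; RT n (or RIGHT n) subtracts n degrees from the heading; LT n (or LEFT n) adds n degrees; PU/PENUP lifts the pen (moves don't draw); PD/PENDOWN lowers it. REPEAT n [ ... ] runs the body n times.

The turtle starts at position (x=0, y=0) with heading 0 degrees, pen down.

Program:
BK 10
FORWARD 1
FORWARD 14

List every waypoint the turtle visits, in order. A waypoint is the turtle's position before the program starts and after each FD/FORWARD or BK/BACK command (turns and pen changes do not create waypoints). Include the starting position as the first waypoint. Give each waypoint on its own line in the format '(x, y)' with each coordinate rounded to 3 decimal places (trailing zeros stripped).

Executing turtle program step by step:
Start: pos=(0,0), heading=0, pen down
BK 10: (0,0) -> (-10,0) [heading=0, draw]
FD 1: (-10,0) -> (-9,0) [heading=0, draw]
FD 14: (-9,0) -> (5,0) [heading=0, draw]
Final: pos=(5,0), heading=0, 3 segment(s) drawn
Waypoints (4 total):
(0, 0)
(-10, 0)
(-9, 0)
(5, 0)

Answer: (0, 0)
(-10, 0)
(-9, 0)
(5, 0)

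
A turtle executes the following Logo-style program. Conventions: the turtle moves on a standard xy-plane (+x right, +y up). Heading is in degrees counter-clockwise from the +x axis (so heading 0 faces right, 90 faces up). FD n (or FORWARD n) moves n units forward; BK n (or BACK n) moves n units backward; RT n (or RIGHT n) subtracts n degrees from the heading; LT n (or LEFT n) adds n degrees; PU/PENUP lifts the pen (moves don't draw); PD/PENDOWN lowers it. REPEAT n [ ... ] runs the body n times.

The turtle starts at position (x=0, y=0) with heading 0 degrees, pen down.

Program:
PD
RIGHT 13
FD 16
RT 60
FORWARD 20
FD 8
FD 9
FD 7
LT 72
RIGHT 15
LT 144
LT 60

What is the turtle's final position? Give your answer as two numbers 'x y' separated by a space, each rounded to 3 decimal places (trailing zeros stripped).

Executing turtle program step by step:
Start: pos=(0,0), heading=0, pen down
PD: pen down
RT 13: heading 0 -> 347
FD 16: (0,0) -> (15.59,-3.599) [heading=347, draw]
RT 60: heading 347 -> 287
FD 20: (15.59,-3.599) -> (21.437,-22.725) [heading=287, draw]
FD 8: (21.437,-22.725) -> (23.776,-30.376) [heading=287, draw]
FD 9: (23.776,-30.376) -> (26.408,-38.982) [heading=287, draw]
FD 7: (26.408,-38.982) -> (28.454,-45.677) [heading=287, draw]
LT 72: heading 287 -> 359
RT 15: heading 359 -> 344
LT 144: heading 344 -> 128
LT 60: heading 128 -> 188
Final: pos=(28.454,-45.677), heading=188, 5 segment(s) drawn

Answer: 28.454 -45.677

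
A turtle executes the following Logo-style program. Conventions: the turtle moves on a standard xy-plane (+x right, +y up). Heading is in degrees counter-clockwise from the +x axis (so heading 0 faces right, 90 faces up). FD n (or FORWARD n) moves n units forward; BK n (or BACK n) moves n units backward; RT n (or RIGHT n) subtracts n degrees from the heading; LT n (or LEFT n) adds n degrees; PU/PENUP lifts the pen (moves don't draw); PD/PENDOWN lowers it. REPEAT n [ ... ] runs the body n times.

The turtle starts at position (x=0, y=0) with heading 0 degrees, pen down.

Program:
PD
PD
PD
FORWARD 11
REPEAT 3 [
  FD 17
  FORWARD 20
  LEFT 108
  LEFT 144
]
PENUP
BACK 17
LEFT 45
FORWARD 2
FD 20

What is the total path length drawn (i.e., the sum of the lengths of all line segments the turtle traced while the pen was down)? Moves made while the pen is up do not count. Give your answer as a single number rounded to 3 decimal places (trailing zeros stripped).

Answer: 122

Derivation:
Executing turtle program step by step:
Start: pos=(0,0), heading=0, pen down
PD: pen down
PD: pen down
PD: pen down
FD 11: (0,0) -> (11,0) [heading=0, draw]
REPEAT 3 [
  -- iteration 1/3 --
  FD 17: (11,0) -> (28,0) [heading=0, draw]
  FD 20: (28,0) -> (48,0) [heading=0, draw]
  LT 108: heading 0 -> 108
  LT 144: heading 108 -> 252
  -- iteration 2/3 --
  FD 17: (48,0) -> (42.747,-16.168) [heading=252, draw]
  FD 20: (42.747,-16.168) -> (36.566,-35.189) [heading=252, draw]
  LT 108: heading 252 -> 0
  LT 144: heading 0 -> 144
  -- iteration 3/3 --
  FD 17: (36.566,-35.189) -> (22.813,-25.197) [heading=144, draw]
  FD 20: (22.813,-25.197) -> (6.633,-13.441) [heading=144, draw]
  LT 108: heading 144 -> 252
  LT 144: heading 252 -> 36
]
PU: pen up
BK 17: (6.633,-13.441) -> (-7.121,-23.433) [heading=36, move]
LT 45: heading 36 -> 81
FD 2: (-7.121,-23.433) -> (-6.808,-21.458) [heading=81, move]
FD 20: (-6.808,-21.458) -> (-3.679,-1.704) [heading=81, move]
Final: pos=(-3.679,-1.704), heading=81, 7 segment(s) drawn

Segment lengths:
  seg 1: (0,0) -> (11,0), length = 11
  seg 2: (11,0) -> (28,0), length = 17
  seg 3: (28,0) -> (48,0), length = 20
  seg 4: (48,0) -> (42.747,-16.168), length = 17
  seg 5: (42.747,-16.168) -> (36.566,-35.189), length = 20
  seg 6: (36.566,-35.189) -> (22.813,-25.197), length = 17
  seg 7: (22.813,-25.197) -> (6.633,-13.441), length = 20
Total = 122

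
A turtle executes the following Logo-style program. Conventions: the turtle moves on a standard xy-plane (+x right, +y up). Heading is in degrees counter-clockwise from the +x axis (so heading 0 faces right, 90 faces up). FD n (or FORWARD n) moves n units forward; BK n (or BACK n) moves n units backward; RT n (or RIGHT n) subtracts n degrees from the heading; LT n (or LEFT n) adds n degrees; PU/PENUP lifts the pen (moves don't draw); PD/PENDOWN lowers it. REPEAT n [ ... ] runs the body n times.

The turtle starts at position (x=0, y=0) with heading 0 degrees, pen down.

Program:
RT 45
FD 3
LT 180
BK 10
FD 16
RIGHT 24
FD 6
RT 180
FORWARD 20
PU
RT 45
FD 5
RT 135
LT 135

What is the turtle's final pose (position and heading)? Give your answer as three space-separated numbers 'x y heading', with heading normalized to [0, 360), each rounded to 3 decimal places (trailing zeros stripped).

Answer: 0.862 -15.517 246

Derivation:
Executing turtle program step by step:
Start: pos=(0,0), heading=0, pen down
RT 45: heading 0 -> 315
FD 3: (0,0) -> (2.121,-2.121) [heading=315, draw]
LT 180: heading 315 -> 135
BK 10: (2.121,-2.121) -> (9.192,-9.192) [heading=135, draw]
FD 16: (9.192,-9.192) -> (-2.121,2.121) [heading=135, draw]
RT 24: heading 135 -> 111
FD 6: (-2.121,2.121) -> (-4.272,7.723) [heading=111, draw]
RT 180: heading 111 -> 291
FD 20: (-4.272,7.723) -> (2.896,-10.949) [heading=291, draw]
PU: pen up
RT 45: heading 291 -> 246
FD 5: (2.896,-10.949) -> (0.862,-15.517) [heading=246, move]
RT 135: heading 246 -> 111
LT 135: heading 111 -> 246
Final: pos=(0.862,-15.517), heading=246, 5 segment(s) drawn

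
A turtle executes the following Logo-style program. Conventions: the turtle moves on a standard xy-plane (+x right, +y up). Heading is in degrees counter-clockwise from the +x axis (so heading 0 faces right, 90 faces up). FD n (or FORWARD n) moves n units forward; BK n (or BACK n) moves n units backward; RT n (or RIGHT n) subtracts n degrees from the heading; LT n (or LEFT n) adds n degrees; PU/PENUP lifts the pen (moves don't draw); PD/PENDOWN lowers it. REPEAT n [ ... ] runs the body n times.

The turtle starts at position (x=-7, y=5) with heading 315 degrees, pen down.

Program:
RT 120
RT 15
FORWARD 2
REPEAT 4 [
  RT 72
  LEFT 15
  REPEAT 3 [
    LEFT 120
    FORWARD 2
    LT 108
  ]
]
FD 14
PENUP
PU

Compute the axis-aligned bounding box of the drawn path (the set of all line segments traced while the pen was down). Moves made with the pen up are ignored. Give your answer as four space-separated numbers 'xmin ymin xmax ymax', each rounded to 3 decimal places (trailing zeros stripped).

Executing turtle program step by step:
Start: pos=(-7,5), heading=315, pen down
RT 120: heading 315 -> 195
RT 15: heading 195 -> 180
FD 2: (-7,5) -> (-9,5) [heading=180, draw]
REPEAT 4 [
  -- iteration 1/4 --
  RT 72: heading 180 -> 108
  LT 15: heading 108 -> 123
  REPEAT 3 [
    -- iteration 1/3 --
    LT 120: heading 123 -> 243
    FD 2: (-9,5) -> (-9.908,3.218) [heading=243, draw]
    LT 108: heading 243 -> 351
    -- iteration 2/3 --
    LT 120: heading 351 -> 111
    FD 2: (-9.908,3.218) -> (-10.625,5.085) [heading=111, draw]
    LT 108: heading 111 -> 219
    -- iteration 3/3 --
    LT 120: heading 219 -> 339
    FD 2: (-10.625,5.085) -> (-8.758,4.368) [heading=339, draw]
    LT 108: heading 339 -> 87
  ]
  -- iteration 2/4 --
  RT 72: heading 87 -> 15
  LT 15: heading 15 -> 30
  REPEAT 3 [
    -- iteration 1/3 --
    LT 120: heading 30 -> 150
    FD 2: (-8.758,4.368) -> (-10.49,5.368) [heading=150, draw]
    LT 108: heading 150 -> 258
    -- iteration 2/3 --
    LT 120: heading 258 -> 18
    FD 2: (-10.49,5.368) -> (-8.587,5.986) [heading=18, draw]
    LT 108: heading 18 -> 126
    -- iteration 3/3 --
    LT 120: heading 126 -> 246
    FD 2: (-8.587,5.986) -> (-9.401,4.159) [heading=246, draw]
    LT 108: heading 246 -> 354
  ]
  -- iteration 3/4 --
  RT 72: heading 354 -> 282
  LT 15: heading 282 -> 297
  REPEAT 3 [
    -- iteration 1/3 --
    LT 120: heading 297 -> 57
    FD 2: (-9.401,4.159) -> (-8.312,5.837) [heading=57, draw]
    LT 108: heading 57 -> 165
    -- iteration 2/3 --
    LT 120: heading 165 -> 285
    FD 2: (-8.312,5.837) -> (-7.794,3.905) [heading=285, draw]
    LT 108: heading 285 -> 33
    -- iteration 3/3 --
    LT 120: heading 33 -> 153
    FD 2: (-7.794,3.905) -> (-9.576,4.813) [heading=153, draw]
    LT 108: heading 153 -> 261
  ]
  -- iteration 4/4 --
  RT 72: heading 261 -> 189
  LT 15: heading 189 -> 204
  REPEAT 3 [
    -- iteration 1/3 --
    LT 120: heading 204 -> 324
    FD 2: (-9.576,4.813) -> (-7.958,3.637) [heading=324, draw]
    LT 108: heading 324 -> 72
    -- iteration 2/3 --
    LT 120: heading 72 -> 192
    FD 2: (-7.958,3.637) -> (-9.914,3.221) [heading=192, draw]
    LT 108: heading 192 -> 300
    -- iteration 3/3 --
    LT 120: heading 300 -> 60
    FD 2: (-9.914,3.221) -> (-8.914,4.953) [heading=60, draw]
    LT 108: heading 60 -> 168
  ]
]
FD 14: (-8.914,4.953) -> (-22.608,7.864) [heading=168, draw]
PU: pen up
PU: pen up
Final: pos=(-22.608,7.864), heading=168, 14 segment(s) drawn

Segment endpoints: x in {-22.608, -10.625, -10.49, -9.914, -9.908, -9.576, -9.401, -9, -8.914, -8.758, -8.587, -8.312, -7.958, -7.794, -7}, y in {3.218, 3.221, 3.637, 3.905, 4.159, 4.368, 4.813, 4.953, 5, 5.085, 5.368, 5.837, 5.986, 7.864}
xmin=-22.608, ymin=3.218, xmax=-7, ymax=7.864

Answer: -22.608 3.218 -7 7.864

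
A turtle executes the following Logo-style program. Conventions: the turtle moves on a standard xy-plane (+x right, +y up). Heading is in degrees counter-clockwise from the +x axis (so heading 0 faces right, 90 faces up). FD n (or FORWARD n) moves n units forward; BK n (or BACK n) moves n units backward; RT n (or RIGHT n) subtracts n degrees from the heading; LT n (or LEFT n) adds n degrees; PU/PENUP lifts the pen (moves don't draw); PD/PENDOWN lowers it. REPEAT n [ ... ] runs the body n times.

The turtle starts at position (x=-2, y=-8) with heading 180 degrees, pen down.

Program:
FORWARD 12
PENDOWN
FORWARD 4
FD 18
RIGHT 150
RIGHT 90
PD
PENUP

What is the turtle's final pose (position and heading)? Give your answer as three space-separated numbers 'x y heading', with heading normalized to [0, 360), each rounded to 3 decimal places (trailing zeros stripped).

Answer: -36 -8 300

Derivation:
Executing turtle program step by step:
Start: pos=(-2,-8), heading=180, pen down
FD 12: (-2,-8) -> (-14,-8) [heading=180, draw]
PD: pen down
FD 4: (-14,-8) -> (-18,-8) [heading=180, draw]
FD 18: (-18,-8) -> (-36,-8) [heading=180, draw]
RT 150: heading 180 -> 30
RT 90: heading 30 -> 300
PD: pen down
PU: pen up
Final: pos=(-36,-8), heading=300, 3 segment(s) drawn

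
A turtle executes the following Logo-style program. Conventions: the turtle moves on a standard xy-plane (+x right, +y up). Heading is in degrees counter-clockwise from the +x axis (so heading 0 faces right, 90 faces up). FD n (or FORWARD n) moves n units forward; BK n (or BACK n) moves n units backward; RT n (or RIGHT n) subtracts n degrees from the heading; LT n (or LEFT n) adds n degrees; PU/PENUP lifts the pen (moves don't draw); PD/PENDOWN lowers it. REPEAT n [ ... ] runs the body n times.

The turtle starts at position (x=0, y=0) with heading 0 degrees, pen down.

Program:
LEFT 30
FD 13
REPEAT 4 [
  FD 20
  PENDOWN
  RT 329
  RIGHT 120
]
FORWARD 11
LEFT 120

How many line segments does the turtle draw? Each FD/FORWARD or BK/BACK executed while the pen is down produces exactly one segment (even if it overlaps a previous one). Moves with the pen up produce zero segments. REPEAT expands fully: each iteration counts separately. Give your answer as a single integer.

Executing turtle program step by step:
Start: pos=(0,0), heading=0, pen down
LT 30: heading 0 -> 30
FD 13: (0,0) -> (11.258,6.5) [heading=30, draw]
REPEAT 4 [
  -- iteration 1/4 --
  FD 20: (11.258,6.5) -> (28.579,16.5) [heading=30, draw]
  PD: pen down
  RT 329: heading 30 -> 61
  RT 120: heading 61 -> 301
  -- iteration 2/4 --
  FD 20: (28.579,16.5) -> (38.88,-0.643) [heading=301, draw]
  PD: pen down
  RT 329: heading 301 -> 332
  RT 120: heading 332 -> 212
  -- iteration 3/4 --
  FD 20: (38.88,-0.643) -> (21.919,-11.242) [heading=212, draw]
  PD: pen down
  RT 329: heading 212 -> 243
  RT 120: heading 243 -> 123
  -- iteration 4/4 --
  FD 20: (21.919,-11.242) -> (11.026,5.532) [heading=123, draw]
  PD: pen down
  RT 329: heading 123 -> 154
  RT 120: heading 154 -> 34
]
FD 11: (11.026,5.532) -> (20.145,11.683) [heading=34, draw]
LT 120: heading 34 -> 154
Final: pos=(20.145,11.683), heading=154, 6 segment(s) drawn
Segments drawn: 6

Answer: 6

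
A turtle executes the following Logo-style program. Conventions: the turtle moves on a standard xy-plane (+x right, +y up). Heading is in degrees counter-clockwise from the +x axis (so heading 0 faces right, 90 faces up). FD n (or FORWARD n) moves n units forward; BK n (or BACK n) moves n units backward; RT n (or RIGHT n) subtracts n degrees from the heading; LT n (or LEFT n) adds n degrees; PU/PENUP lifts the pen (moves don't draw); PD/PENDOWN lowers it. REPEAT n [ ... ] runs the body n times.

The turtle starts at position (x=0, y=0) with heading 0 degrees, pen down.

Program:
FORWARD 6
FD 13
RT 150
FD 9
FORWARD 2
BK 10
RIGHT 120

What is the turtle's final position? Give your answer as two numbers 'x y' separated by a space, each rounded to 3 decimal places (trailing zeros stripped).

Answer: 18.134 -0.5

Derivation:
Executing turtle program step by step:
Start: pos=(0,0), heading=0, pen down
FD 6: (0,0) -> (6,0) [heading=0, draw]
FD 13: (6,0) -> (19,0) [heading=0, draw]
RT 150: heading 0 -> 210
FD 9: (19,0) -> (11.206,-4.5) [heading=210, draw]
FD 2: (11.206,-4.5) -> (9.474,-5.5) [heading=210, draw]
BK 10: (9.474,-5.5) -> (18.134,-0.5) [heading=210, draw]
RT 120: heading 210 -> 90
Final: pos=(18.134,-0.5), heading=90, 5 segment(s) drawn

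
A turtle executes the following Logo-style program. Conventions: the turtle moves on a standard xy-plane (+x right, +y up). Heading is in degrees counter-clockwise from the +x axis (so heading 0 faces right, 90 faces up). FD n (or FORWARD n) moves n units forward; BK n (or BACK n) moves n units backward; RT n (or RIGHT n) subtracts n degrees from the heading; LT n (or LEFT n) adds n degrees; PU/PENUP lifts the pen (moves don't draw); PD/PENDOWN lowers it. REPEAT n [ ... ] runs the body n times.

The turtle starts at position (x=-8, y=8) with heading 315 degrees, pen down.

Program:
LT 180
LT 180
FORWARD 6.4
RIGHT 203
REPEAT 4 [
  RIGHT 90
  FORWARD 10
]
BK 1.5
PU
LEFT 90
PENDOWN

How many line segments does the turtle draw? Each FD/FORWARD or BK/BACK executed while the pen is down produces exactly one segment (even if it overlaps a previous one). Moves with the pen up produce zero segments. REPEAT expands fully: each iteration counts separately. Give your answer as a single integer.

Answer: 6

Derivation:
Executing turtle program step by step:
Start: pos=(-8,8), heading=315, pen down
LT 180: heading 315 -> 135
LT 180: heading 135 -> 315
FD 6.4: (-8,8) -> (-3.475,3.475) [heading=315, draw]
RT 203: heading 315 -> 112
REPEAT 4 [
  -- iteration 1/4 --
  RT 90: heading 112 -> 22
  FD 10: (-3.475,3.475) -> (5.797,7.221) [heading=22, draw]
  -- iteration 2/4 --
  RT 90: heading 22 -> 292
  FD 10: (5.797,7.221) -> (9.543,-2.051) [heading=292, draw]
  -- iteration 3/4 --
  RT 90: heading 292 -> 202
  FD 10: (9.543,-2.051) -> (0.272,-5.797) [heading=202, draw]
  -- iteration 4/4 --
  RT 90: heading 202 -> 112
  FD 10: (0.272,-5.797) -> (-3.475,3.475) [heading=112, draw]
]
BK 1.5: (-3.475,3.475) -> (-2.913,2.084) [heading=112, draw]
PU: pen up
LT 90: heading 112 -> 202
PD: pen down
Final: pos=(-2.913,2.084), heading=202, 6 segment(s) drawn
Segments drawn: 6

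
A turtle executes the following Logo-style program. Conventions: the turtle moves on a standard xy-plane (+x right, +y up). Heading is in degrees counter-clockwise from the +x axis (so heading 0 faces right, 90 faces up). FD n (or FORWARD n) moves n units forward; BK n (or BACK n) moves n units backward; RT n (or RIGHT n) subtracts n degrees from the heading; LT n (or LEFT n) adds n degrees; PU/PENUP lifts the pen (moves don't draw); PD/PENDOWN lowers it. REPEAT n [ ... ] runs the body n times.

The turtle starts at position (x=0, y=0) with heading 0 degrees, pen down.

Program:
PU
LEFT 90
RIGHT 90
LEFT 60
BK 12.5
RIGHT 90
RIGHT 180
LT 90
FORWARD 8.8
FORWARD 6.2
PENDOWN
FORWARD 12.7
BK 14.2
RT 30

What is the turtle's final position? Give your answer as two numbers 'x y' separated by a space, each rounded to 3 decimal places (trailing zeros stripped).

Answer: -13 -22.517

Derivation:
Executing turtle program step by step:
Start: pos=(0,0), heading=0, pen down
PU: pen up
LT 90: heading 0 -> 90
RT 90: heading 90 -> 0
LT 60: heading 0 -> 60
BK 12.5: (0,0) -> (-6.25,-10.825) [heading=60, move]
RT 90: heading 60 -> 330
RT 180: heading 330 -> 150
LT 90: heading 150 -> 240
FD 8.8: (-6.25,-10.825) -> (-10.65,-18.446) [heading=240, move]
FD 6.2: (-10.65,-18.446) -> (-13.75,-23.816) [heading=240, move]
PD: pen down
FD 12.7: (-13.75,-23.816) -> (-20.1,-34.814) [heading=240, draw]
BK 14.2: (-20.1,-34.814) -> (-13,-22.517) [heading=240, draw]
RT 30: heading 240 -> 210
Final: pos=(-13,-22.517), heading=210, 2 segment(s) drawn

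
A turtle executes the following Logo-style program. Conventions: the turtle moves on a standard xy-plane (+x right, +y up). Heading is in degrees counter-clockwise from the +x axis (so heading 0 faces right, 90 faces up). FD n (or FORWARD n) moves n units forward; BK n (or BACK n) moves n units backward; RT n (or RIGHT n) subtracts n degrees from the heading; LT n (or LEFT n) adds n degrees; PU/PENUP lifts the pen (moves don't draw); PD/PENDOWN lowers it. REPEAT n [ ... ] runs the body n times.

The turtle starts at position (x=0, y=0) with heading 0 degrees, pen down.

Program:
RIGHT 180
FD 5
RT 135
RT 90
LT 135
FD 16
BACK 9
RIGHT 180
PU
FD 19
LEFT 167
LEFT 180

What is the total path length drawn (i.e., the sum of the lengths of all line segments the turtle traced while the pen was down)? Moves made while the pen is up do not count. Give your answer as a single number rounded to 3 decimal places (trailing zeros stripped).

Executing turtle program step by step:
Start: pos=(0,0), heading=0, pen down
RT 180: heading 0 -> 180
FD 5: (0,0) -> (-5,0) [heading=180, draw]
RT 135: heading 180 -> 45
RT 90: heading 45 -> 315
LT 135: heading 315 -> 90
FD 16: (-5,0) -> (-5,16) [heading=90, draw]
BK 9: (-5,16) -> (-5,7) [heading=90, draw]
RT 180: heading 90 -> 270
PU: pen up
FD 19: (-5,7) -> (-5,-12) [heading=270, move]
LT 167: heading 270 -> 77
LT 180: heading 77 -> 257
Final: pos=(-5,-12), heading=257, 3 segment(s) drawn

Segment lengths:
  seg 1: (0,0) -> (-5,0), length = 5
  seg 2: (-5,0) -> (-5,16), length = 16
  seg 3: (-5,16) -> (-5,7), length = 9
Total = 30

Answer: 30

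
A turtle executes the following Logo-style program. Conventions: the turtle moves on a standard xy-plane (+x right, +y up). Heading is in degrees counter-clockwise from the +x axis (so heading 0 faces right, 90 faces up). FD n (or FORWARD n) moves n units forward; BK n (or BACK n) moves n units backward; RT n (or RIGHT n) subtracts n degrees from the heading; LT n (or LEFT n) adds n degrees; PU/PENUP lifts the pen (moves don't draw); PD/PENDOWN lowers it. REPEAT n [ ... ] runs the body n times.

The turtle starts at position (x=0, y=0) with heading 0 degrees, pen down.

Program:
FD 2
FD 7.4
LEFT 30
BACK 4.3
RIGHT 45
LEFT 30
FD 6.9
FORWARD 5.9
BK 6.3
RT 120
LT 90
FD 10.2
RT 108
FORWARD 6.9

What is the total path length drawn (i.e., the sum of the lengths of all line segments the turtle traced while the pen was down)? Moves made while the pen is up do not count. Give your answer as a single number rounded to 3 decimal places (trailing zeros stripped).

Executing turtle program step by step:
Start: pos=(0,0), heading=0, pen down
FD 2: (0,0) -> (2,0) [heading=0, draw]
FD 7.4: (2,0) -> (9.4,0) [heading=0, draw]
LT 30: heading 0 -> 30
BK 4.3: (9.4,0) -> (5.676,-2.15) [heading=30, draw]
RT 45: heading 30 -> 345
LT 30: heading 345 -> 15
FD 6.9: (5.676,-2.15) -> (12.341,-0.364) [heading=15, draw]
FD 5.9: (12.341,-0.364) -> (18.04,1.163) [heading=15, draw]
BK 6.3: (18.04,1.163) -> (11.955,-0.468) [heading=15, draw]
RT 120: heading 15 -> 255
LT 90: heading 255 -> 345
FD 10.2: (11.955,-0.468) -> (21.807,-3.108) [heading=345, draw]
RT 108: heading 345 -> 237
FD 6.9: (21.807,-3.108) -> (18.049,-8.894) [heading=237, draw]
Final: pos=(18.049,-8.894), heading=237, 8 segment(s) drawn

Segment lengths:
  seg 1: (0,0) -> (2,0), length = 2
  seg 2: (2,0) -> (9.4,0), length = 7.4
  seg 3: (9.4,0) -> (5.676,-2.15), length = 4.3
  seg 4: (5.676,-2.15) -> (12.341,-0.364), length = 6.9
  seg 5: (12.341,-0.364) -> (18.04,1.163), length = 5.9
  seg 6: (18.04,1.163) -> (11.955,-0.468), length = 6.3
  seg 7: (11.955,-0.468) -> (21.807,-3.108), length = 10.2
  seg 8: (21.807,-3.108) -> (18.049,-8.894), length = 6.9
Total = 49.9

Answer: 49.9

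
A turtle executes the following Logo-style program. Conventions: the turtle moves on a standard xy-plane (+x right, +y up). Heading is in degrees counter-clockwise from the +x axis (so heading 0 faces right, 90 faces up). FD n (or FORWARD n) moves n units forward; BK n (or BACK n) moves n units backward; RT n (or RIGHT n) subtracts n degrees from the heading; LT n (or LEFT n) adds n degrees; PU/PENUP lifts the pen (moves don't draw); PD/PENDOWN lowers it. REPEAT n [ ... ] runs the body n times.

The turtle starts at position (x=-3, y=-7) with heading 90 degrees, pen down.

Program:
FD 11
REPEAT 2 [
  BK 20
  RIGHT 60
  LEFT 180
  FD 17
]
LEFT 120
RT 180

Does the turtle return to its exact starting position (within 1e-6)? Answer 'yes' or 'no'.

Executing turtle program step by step:
Start: pos=(-3,-7), heading=90, pen down
FD 11: (-3,-7) -> (-3,4) [heading=90, draw]
REPEAT 2 [
  -- iteration 1/2 --
  BK 20: (-3,4) -> (-3,-16) [heading=90, draw]
  RT 60: heading 90 -> 30
  LT 180: heading 30 -> 210
  FD 17: (-3,-16) -> (-17.722,-24.5) [heading=210, draw]
  -- iteration 2/2 --
  BK 20: (-17.722,-24.5) -> (-0.402,-14.5) [heading=210, draw]
  RT 60: heading 210 -> 150
  LT 180: heading 150 -> 330
  FD 17: (-0.402,-14.5) -> (14.321,-23) [heading=330, draw]
]
LT 120: heading 330 -> 90
RT 180: heading 90 -> 270
Final: pos=(14.321,-23), heading=270, 5 segment(s) drawn

Start position: (-3, -7)
Final position: (14.321, -23)
Distance = 23.58; >= 1e-6 -> NOT closed

Answer: no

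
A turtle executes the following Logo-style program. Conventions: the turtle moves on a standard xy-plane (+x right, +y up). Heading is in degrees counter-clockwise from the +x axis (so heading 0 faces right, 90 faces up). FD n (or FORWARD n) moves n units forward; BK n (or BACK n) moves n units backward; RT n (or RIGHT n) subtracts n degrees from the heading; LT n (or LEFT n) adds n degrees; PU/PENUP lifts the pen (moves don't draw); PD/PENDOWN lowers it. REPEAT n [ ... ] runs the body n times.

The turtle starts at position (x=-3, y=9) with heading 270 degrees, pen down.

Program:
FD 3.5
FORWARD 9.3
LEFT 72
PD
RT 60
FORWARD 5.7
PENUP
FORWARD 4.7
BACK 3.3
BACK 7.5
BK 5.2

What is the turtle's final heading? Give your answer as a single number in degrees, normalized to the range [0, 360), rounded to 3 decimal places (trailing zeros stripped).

Executing turtle program step by step:
Start: pos=(-3,9), heading=270, pen down
FD 3.5: (-3,9) -> (-3,5.5) [heading=270, draw]
FD 9.3: (-3,5.5) -> (-3,-3.8) [heading=270, draw]
LT 72: heading 270 -> 342
PD: pen down
RT 60: heading 342 -> 282
FD 5.7: (-3,-3.8) -> (-1.815,-9.375) [heading=282, draw]
PU: pen up
FD 4.7: (-1.815,-9.375) -> (-0.838,-13.973) [heading=282, move]
BK 3.3: (-0.838,-13.973) -> (-1.524,-10.745) [heading=282, move]
BK 7.5: (-1.524,-10.745) -> (-3.083,-3.409) [heading=282, move]
BK 5.2: (-3.083,-3.409) -> (-4.164,1.678) [heading=282, move]
Final: pos=(-4.164,1.678), heading=282, 3 segment(s) drawn

Answer: 282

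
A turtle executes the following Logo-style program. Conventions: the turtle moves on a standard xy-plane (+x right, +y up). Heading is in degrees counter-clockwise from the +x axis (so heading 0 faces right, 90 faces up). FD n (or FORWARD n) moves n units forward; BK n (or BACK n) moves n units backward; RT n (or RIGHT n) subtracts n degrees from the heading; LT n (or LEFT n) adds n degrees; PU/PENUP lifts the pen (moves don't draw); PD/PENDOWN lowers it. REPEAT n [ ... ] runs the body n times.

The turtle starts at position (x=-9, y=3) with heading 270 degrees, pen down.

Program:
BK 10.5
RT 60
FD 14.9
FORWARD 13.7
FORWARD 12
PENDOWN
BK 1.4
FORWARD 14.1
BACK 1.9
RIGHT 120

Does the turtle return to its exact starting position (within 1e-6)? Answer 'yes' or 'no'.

Answer: no

Derivation:
Executing turtle program step by step:
Start: pos=(-9,3), heading=270, pen down
BK 10.5: (-9,3) -> (-9,13.5) [heading=270, draw]
RT 60: heading 270 -> 210
FD 14.9: (-9,13.5) -> (-21.904,6.05) [heading=210, draw]
FD 13.7: (-21.904,6.05) -> (-33.768,-0.8) [heading=210, draw]
FD 12: (-33.768,-0.8) -> (-44.161,-6.8) [heading=210, draw]
PD: pen down
BK 1.4: (-44.161,-6.8) -> (-42.948,-6.1) [heading=210, draw]
FD 14.1: (-42.948,-6.1) -> (-55.159,-13.15) [heading=210, draw]
BK 1.9: (-55.159,-13.15) -> (-53.514,-12.2) [heading=210, draw]
RT 120: heading 210 -> 90
Final: pos=(-53.514,-12.2), heading=90, 7 segment(s) drawn

Start position: (-9, 3)
Final position: (-53.514, -12.2)
Distance = 47.037; >= 1e-6 -> NOT closed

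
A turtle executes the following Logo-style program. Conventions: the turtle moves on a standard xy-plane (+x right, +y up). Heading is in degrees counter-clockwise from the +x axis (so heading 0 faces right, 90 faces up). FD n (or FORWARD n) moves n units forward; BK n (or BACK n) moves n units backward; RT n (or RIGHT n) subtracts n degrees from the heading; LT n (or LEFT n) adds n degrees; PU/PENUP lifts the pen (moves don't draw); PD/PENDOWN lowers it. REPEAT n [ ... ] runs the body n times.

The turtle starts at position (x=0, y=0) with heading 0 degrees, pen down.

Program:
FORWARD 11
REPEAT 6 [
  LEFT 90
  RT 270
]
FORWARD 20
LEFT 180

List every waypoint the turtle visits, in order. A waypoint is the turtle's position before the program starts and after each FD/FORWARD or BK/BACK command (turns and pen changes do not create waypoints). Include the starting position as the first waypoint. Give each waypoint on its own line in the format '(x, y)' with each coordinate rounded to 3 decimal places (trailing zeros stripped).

Answer: (0, 0)
(11, 0)
(31, 0)

Derivation:
Executing turtle program step by step:
Start: pos=(0,0), heading=0, pen down
FD 11: (0,0) -> (11,0) [heading=0, draw]
REPEAT 6 [
  -- iteration 1/6 --
  LT 90: heading 0 -> 90
  RT 270: heading 90 -> 180
  -- iteration 2/6 --
  LT 90: heading 180 -> 270
  RT 270: heading 270 -> 0
  -- iteration 3/6 --
  LT 90: heading 0 -> 90
  RT 270: heading 90 -> 180
  -- iteration 4/6 --
  LT 90: heading 180 -> 270
  RT 270: heading 270 -> 0
  -- iteration 5/6 --
  LT 90: heading 0 -> 90
  RT 270: heading 90 -> 180
  -- iteration 6/6 --
  LT 90: heading 180 -> 270
  RT 270: heading 270 -> 0
]
FD 20: (11,0) -> (31,0) [heading=0, draw]
LT 180: heading 0 -> 180
Final: pos=(31,0), heading=180, 2 segment(s) drawn
Waypoints (3 total):
(0, 0)
(11, 0)
(31, 0)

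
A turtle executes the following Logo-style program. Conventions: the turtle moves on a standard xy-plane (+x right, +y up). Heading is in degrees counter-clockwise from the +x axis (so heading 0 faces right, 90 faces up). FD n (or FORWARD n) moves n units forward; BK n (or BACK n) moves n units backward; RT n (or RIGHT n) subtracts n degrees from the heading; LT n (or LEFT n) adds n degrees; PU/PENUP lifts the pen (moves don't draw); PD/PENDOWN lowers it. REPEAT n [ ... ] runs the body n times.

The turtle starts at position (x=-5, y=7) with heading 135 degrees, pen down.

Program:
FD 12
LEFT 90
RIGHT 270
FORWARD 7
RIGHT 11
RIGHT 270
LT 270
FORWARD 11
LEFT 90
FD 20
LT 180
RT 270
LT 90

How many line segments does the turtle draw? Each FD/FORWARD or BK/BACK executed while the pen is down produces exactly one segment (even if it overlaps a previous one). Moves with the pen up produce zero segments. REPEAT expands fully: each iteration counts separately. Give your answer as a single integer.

Answer: 4

Derivation:
Executing turtle program step by step:
Start: pos=(-5,7), heading=135, pen down
FD 12: (-5,7) -> (-13.485,15.485) [heading=135, draw]
LT 90: heading 135 -> 225
RT 270: heading 225 -> 315
FD 7: (-13.485,15.485) -> (-8.536,10.536) [heading=315, draw]
RT 11: heading 315 -> 304
RT 270: heading 304 -> 34
LT 270: heading 34 -> 304
FD 11: (-8.536,10.536) -> (-2.384,1.416) [heading=304, draw]
LT 90: heading 304 -> 34
FD 20: (-2.384,1.416) -> (14.196,12.6) [heading=34, draw]
LT 180: heading 34 -> 214
RT 270: heading 214 -> 304
LT 90: heading 304 -> 34
Final: pos=(14.196,12.6), heading=34, 4 segment(s) drawn
Segments drawn: 4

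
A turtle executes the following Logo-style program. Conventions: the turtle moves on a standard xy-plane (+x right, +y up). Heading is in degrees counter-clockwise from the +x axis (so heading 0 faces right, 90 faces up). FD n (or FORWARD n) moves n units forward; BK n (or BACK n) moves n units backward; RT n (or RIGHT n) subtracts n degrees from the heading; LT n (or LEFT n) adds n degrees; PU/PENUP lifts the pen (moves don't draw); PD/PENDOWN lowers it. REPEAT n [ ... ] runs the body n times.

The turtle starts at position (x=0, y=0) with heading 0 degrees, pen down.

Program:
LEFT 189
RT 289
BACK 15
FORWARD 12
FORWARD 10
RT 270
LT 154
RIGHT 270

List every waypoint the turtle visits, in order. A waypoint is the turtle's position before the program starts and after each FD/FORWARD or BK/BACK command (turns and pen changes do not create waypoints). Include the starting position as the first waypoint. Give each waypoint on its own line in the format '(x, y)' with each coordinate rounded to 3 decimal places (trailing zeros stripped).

Executing turtle program step by step:
Start: pos=(0,0), heading=0, pen down
LT 189: heading 0 -> 189
RT 289: heading 189 -> 260
BK 15: (0,0) -> (2.605,14.772) [heading=260, draw]
FD 12: (2.605,14.772) -> (0.521,2.954) [heading=260, draw]
FD 10: (0.521,2.954) -> (-1.216,-6.894) [heading=260, draw]
RT 270: heading 260 -> 350
LT 154: heading 350 -> 144
RT 270: heading 144 -> 234
Final: pos=(-1.216,-6.894), heading=234, 3 segment(s) drawn
Waypoints (4 total):
(0, 0)
(2.605, 14.772)
(0.521, 2.954)
(-1.216, -6.894)

Answer: (0, 0)
(2.605, 14.772)
(0.521, 2.954)
(-1.216, -6.894)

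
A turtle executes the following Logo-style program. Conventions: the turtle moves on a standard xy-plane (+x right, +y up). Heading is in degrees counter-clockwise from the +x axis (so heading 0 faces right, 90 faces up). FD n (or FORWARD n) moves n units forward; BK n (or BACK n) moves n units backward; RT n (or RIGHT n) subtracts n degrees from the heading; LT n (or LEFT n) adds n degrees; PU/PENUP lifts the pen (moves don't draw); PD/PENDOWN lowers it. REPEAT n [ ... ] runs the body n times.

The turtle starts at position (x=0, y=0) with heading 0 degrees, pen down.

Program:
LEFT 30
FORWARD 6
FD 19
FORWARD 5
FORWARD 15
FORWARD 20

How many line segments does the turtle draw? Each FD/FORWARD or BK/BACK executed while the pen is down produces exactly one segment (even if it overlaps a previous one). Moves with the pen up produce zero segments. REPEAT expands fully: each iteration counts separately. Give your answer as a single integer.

Executing turtle program step by step:
Start: pos=(0,0), heading=0, pen down
LT 30: heading 0 -> 30
FD 6: (0,0) -> (5.196,3) [heading=30, draw]
FD 19: (5.196,3) -> (21.651,12.5) [heading=30, draw]
FD 5: (21.651,12.5) -> (25.981,15) [heading=30, draw]
FD 15: (25.981,15) -> (38.971,22.5) [heading=30, draw]
FD 20: (38.971,22.5) -> (56.292,32.5) [heading=30, draw]
Final: pos=(56.292,32.5), heading=30, 5 segment(s) drawn
Segments drawn: 5

Answer: 5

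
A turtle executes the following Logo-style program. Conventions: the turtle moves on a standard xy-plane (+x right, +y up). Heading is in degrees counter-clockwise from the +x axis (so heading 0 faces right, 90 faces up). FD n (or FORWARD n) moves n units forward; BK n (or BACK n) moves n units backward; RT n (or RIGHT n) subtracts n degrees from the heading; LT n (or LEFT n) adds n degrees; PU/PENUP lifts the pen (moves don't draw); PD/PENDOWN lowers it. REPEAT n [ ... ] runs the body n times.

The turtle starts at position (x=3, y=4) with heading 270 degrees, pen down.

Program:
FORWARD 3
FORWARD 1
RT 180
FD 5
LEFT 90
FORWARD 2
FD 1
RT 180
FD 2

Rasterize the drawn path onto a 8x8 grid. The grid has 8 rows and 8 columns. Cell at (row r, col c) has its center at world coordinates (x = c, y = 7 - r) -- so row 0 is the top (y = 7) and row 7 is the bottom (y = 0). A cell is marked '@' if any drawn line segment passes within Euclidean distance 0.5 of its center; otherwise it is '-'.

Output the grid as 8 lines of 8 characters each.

Answer: --------
--------
@@@@----
---@----
---@----
---@----
---@----
---@----

Derivation:
Segment 0: (3,4) -> (3,1)
Segment 1: (3,1) -> (3,0)
Segment 2: (3,0) -> (3,5)
Segment 3: (3,5) -> (1,5)
Segment 4: (1,5) -> (0,5)
Segment 5: (0,5) -> (2,5)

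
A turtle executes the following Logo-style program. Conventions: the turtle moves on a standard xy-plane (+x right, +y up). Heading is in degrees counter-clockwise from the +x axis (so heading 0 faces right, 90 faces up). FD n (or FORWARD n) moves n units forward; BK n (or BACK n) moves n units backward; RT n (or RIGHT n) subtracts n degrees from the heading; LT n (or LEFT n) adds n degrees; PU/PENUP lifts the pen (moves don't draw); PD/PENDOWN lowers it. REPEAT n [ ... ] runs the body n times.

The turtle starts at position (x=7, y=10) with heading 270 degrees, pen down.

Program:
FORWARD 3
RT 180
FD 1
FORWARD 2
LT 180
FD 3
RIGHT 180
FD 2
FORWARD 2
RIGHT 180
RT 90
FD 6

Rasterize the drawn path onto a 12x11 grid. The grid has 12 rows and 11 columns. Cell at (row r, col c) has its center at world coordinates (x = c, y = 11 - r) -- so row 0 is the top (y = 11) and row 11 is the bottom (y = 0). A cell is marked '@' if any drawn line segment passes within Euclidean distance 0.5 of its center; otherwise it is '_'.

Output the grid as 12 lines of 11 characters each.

Answer: _@@@@@@@___
_______@___
_______@___
_______@___
_______@___
___________
___________
___________
___________
___________
___________
___________

Derivation:
Segment 0: (7,10) -> (7,7)
Segment 1: (7,7) -> (7,8)
Segment 2: (7,8) -> (7,10)
Segment 3: (7,10) -> (7,7)
Segment 4: (7,7) -> (7,9)
Segment 5: (7,9) -> (7,11)
Segment 6: (7,11) -> (1,11)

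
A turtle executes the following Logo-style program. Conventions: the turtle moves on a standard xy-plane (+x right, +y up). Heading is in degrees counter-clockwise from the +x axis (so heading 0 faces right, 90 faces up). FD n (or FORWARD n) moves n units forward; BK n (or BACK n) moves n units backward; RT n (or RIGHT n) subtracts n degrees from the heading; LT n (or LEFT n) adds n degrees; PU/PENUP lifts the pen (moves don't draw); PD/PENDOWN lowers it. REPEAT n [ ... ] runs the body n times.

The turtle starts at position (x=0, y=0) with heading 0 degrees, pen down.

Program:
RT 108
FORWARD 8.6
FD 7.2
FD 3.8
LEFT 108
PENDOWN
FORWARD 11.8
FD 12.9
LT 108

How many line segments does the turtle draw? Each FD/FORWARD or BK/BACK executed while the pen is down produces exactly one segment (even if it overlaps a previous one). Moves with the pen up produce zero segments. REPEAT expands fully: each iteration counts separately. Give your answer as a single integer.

Executing turtle program step by step:
Start: pos=(0,0), heading=0, pen down
RT 108: heading 0 -> 252
FD 8.6: (0,0) -> (-2.658,-8.179) [heading=252, draw]
FD 7.2: (-2.658,-8.179) -> (-4.882,-15.027) [heading=252, draw]
FD 3.8: (-4.882,-15.027) -> (-6.057,-18.641) [heading=252, draw]
LT 108: heading 252 -> 0
PD: pen down
FD 11.8: (-6.057,-18.641) -> (5.743,-18.641) [heading=0, draw]
FD 12.9: (5.743,-18.641) -> (18.643,-18.641) [heading=0, draw]
LT 108: heading 0 -> 108
Final: pos=(18.643,-18.641), heading=108, 5 segment(s) drawn
Segments drawn: 5

Answer: 5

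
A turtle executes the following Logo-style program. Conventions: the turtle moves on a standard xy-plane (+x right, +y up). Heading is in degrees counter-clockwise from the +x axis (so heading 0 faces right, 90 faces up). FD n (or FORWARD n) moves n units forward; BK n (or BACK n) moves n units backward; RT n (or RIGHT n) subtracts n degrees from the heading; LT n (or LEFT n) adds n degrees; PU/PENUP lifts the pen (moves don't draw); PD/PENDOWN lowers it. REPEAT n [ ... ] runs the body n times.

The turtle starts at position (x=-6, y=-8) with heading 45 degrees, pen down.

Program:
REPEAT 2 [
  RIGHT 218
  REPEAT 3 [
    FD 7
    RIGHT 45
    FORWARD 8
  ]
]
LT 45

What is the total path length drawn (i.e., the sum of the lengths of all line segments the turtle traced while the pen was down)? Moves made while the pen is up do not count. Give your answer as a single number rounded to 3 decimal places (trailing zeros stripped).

Executing turtle program step by step:
Start: pos=(-6,-8), heading=45, pen down
REPEAT 2 [
  -- iteration 1/2 --
  RT 218: heading 45 -> 187
  REPEAT 3 [
    -- iteration 1/3 --
    FD 7: (-6,-8) -> (-12.948,-8.853) [heading=187, draw]
    RT 45: heading 187 -> 142
    FD 8: (-12.948,-8.853) -> (-19.252,-3.928) [heading=142, draw]
    -- iteration 2/3 --
    FD 7: (-19.252,-3.928) -> (-24.768,0.382) [heading=142, draw]
    RT 45: heading 142 -> 97
    FD 8: (-24.768,0.382) -> (-25.743,8.322) [heading=97, draw]
    -- iteration 3/3 --
    FD 7: (-25.743,8.322) -> (-26.596,15.27) [heading=97, draw]
    RT 45: heading 97 -> 52
    FD 8: (-26.596,15.27) -> (-21.671,21.574) [heading=52, draw]
  ]
  -- iteration 2/2 --
  RT 218: heading 52 -> 194
  REPEAT 3 [
    -- iteration 1/3 --
    FD 7: (-21.671,21.574) -> (-28.463,19.881) [heading=194, draw]
    RT 45: heading 194 -> 149
    FD 8: (-28.463,19.881) -> (-35.32,24.001) [heading=149, draw]
    -- iteration 2/3 --
    FD 7: (-35.32,24.001) -> (-41.32,27.606) [heading=149, draw]
    RT 45: heading 149 -> 104
    FD 8: (-41.32,27.606) -> (-43.256,35.369) [heading=104, draw]
    -- iteration 3/3 --
    FD 7: (-43.256,35.369) -> (-44.949,42.161) [heading=104, draw]
    RT 45: heading 104 -> 59
    FD 8: (-44.949,42.161) -> (-40.829,49.018) [heading=59, draw]
  ]
]
LT 45: heading 59 -> 104
Final: pos=(-40.829,49.018), heading=104, 12 segment(s) drawn

Segment lengths:
  seg 1: (-6,-8) -> (-12.948,-8.853), length = 7
  seg 2: (-12.948,-8.853) -> (-19.252,-3.928), length = 8
  seg 3: (-19.252,-3.928) -> (-24.768,0.382), length = 7
  seg 4: (-24.768,0.382) -> (-25.743,8.322), length = 8
  seg 5: (-25.743,8.322) -> (-26.596,15.27), length = 7
  seg 6: (-26.596,15.27) -> (-21.671,21.574), length = 8
  seg 7: (-21.671,21.574) -> (-28.463,19.881), length = 7
  seg 8: (-28.463,19.881) -> (-35.32,24.001), length = 8
  seg 9: (-35.32,24.001) -> (-41.32,27.606), length = 7
  seg 10: (-41.32,27.606) -> (-43.256,35.369), length = 8
  seg 11: (-43.256,35.369) -> (-44.949,42.161), length = 7
  seg 12: (-44.949,42.161) -> (-40.829,49.018), length = 8
Total = 90

Answer: 90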